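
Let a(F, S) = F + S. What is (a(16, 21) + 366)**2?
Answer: 162409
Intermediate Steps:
(a(16, 21) + 366)**2 = ((16 + 21) + 366)**2 = (37 + 366)**2 = 403**2 = 162409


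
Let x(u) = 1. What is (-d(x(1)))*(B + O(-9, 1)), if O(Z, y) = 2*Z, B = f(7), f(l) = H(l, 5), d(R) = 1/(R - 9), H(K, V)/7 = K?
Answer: 31/8 ≈ 3.8750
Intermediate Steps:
H(K, V) = 7*K
d(R) = 1/(-9 + R)
f(l) = 7*l
B = 49 (B = 7*7 = 49)
(-d(x(1)))*(B + O(-9, 1)) = (-1/(-9 + 1))*(49 + 2*(-9)) = (-1/(-8))*(49 - 18) = -1*(-1/8)*31 = (1/8)*31 = 31/8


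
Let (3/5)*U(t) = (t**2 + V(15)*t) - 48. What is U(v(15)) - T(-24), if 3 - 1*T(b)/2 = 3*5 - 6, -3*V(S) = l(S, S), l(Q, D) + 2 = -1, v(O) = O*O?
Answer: 84682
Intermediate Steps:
v(O) = O**2
l(Q, D) = -3 (l(Q, D) = -2 - 1 = -3)
V(S) = 1 (V(S) = -1/3*(-3) = 1)
T(b) = -12 (T(b) = 6 - 2*(3*5 - 6) = 6 - 2*(15 - 6) = 6 - 2*9 = 6 - 18 = -12)
U(t) = -80 + 5*t/3 + 5*t**2/3 (U(t) = 5*((t**2 + 1*t) - 48)/3 = 5*((t**2 + t) - 48)/3 = 5*((t + t**2) - 48)/3 = 5*(-48 + t + t**2)/3 = -80 + 5*t/3 + 5*t**2/3)
U(v(15)) - T(-24) = (-80 + (5/3)*15**2 + 5*(15**2)**2/3) - 1*(-12) = (-80 + (5/3)*225 + (5/3)*225**2) + 12 = (-80 + 375 + (5/3)*50625) + 12 = (-80 + 375 + 84375) + 12 = 84670 + 12 = 84682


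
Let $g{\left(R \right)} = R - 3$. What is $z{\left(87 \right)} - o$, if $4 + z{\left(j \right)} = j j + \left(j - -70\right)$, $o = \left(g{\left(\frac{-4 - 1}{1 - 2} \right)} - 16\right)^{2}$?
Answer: $7526$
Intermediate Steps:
$g{\left(R \right)} = -3 + R$
$o = 196$ ($o = \left(\left(-3 + \frac{-4 - 1}{1 - 2}\right) - 16\right)^{2} = \left(\left(-3 - \frac{5}{-1}\right) - 16\right)^{2} = \left(\left(-3 - -5\right) - 16\right)^{2} = \left(\left(-3 + 5\right) - 16\right)^{2} = \left(2 - 16\right)^{2} = \left(-14\right)^{2} = 196$)
$z{\left(j \right)} = 66 + j + j^{2}$ ($z{\left(j \right)} = -4 + \left(j j + \left(j - -70\right)\right) = -4 + \left(j^{2} + \left(j + 70\right)\right) = -4 + \left(j^{2} + \left(70 + j\right)\right) = -4 + \left(70 + j + j^{2}\right) = 66 + j + j^{2}$)
$z{\left(87 \right)} - o = \left(66 + 87 + 87^{2}\right) - 196 = \left(66 + 87 + 7569\right) - 196 = 7722 - 196 = 7526$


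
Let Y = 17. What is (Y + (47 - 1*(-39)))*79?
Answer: 8137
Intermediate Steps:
(Y + (47 - 1*(-39)))*79 = (17 + (47 - 1*(-39)))*79 = (17 + (47 + 39))*79 = (17 + 86)*79 = 103*79 = 8137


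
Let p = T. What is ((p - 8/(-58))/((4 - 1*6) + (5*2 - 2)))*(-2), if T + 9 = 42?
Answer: -961/87 ≈ -11.046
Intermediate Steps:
T = 33 (T = -9 + 42 = 33)
p = 33
((p - 8/(-58))/((4 - 1*6) + (5*2 - 2)))*(-2) = ((33 - 8/(-58))/((4 - 1*6) + (5*2 - 2)))*(-2) = ((33 - 8*(-1/58))/((4 - 6) + (10 - 2)))*(-2) = ((33 + 4/29)/(-2 + 8))*(-2) = ((961/29)/6)*(-2) = ((961/29)*(⅙))*(-2) = (961/174)*(-2) = -961/87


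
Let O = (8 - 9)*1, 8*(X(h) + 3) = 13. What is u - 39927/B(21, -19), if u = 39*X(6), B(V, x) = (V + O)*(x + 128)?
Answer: -313659/4360 ≈ -71.940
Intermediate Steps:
X(h) = -11/8 (X(h) = -3 + (1/8)*13 = -3 + 13/8 = -11/8)
O = -1 (O = -1*1 = -1)
B(V, x) = (-1 + V)*(128 + x) (B(V, x) = (V - 1)*(x + 128) = (-1 + V)*(128 + x))
u = -429/8 (u = 39*(-11/8) = -429/8 ≈ -53.625)
u - 39927/B(21, -19) = -429/8 - 39927/(-128 - 1*(-19) + 128*21 + 21*(-19)) = -429/8 - 39927/(-128 + 19 + 2688 - 399) = -429/8 - 39927/2180 = -313659/4360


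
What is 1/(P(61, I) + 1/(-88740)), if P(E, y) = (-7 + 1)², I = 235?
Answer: 88740/3194639 ≈ 0.027778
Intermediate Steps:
P(E, y) = 36 (P(E, y) = (-6)² = 36)
1/(P(61, I) + 1/(-88740)) = 1/(36 + 1/(-88740)) = 1/(36 - 1/88740) = 1/(3194639/88740) = 88740/3194639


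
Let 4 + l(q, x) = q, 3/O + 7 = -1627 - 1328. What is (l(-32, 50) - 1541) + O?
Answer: -4671077/2962 ≈ -1577.0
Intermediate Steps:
O = -3/2962 (O = 3/(-7 + (-1627 - 1328)) = 3/(-7 - 2955) = 3/(-2962) = 3*(-1/2962) = -3/2962 ≈ -0.0010128)
l(q, x) = -4 + q
(l(-32, 50) - 1541) + O = ((-4 - 32) - 1541) - 3/2962 = (-36 - 1541) - 3/2962 = -1577 - 3/2962 = -4671077/2962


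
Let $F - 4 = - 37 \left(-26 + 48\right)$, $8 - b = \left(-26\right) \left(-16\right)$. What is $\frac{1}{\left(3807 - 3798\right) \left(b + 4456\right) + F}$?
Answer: $\frac{1}{35622} \approx 2.8073 \cdot 10^{-5}$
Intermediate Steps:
$b = -408$ ($b = 8 - \left(-26\right) \left(-16\right) = 8 - 416 = -408$)
$F = -810$ ($F = 4 - 37 \left(-26 + 48\right) = 4 - 814 = -810$)
$\frac{1}{\left(3807 - 3798\right) \left(b + 4456\right) + F} = \frac{1}{\left(3807 - 3798\right) \left(-408 + 4456\right) - 810} = \frac{1}{9 \cdot 4048 - 810} = \frac{1}{36432 - 810} = \frac{1}{35622}$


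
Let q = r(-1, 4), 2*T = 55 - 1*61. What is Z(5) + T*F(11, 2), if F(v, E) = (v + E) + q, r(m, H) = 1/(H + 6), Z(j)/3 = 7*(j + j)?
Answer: 1707/10 ≈ 170.70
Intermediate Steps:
T = -3 (T = (55 - 1*61)/2 = (55 - 61)/2 = (1/2)*(-6) = -3)
Z(j) = 42*j (Z(j) = 3*(7*(j + j)) = 3*(7*(2*j)) = 3*(14*j) = 42*j)
r(m, H) = 1/(6 + H)
q = 1/10 (q = 1/(6 + 4) = 1/10 ≈ 0.10000)
F(v, E) = 1/10 + E + v (F(v, E) = (v + E) + 1/10 = (E + v) + 1/10 = 1/10 + E + v)
Z(5) + T*F(11, 2) = 42*5 - 3*(1/10 + 2 + 11) = 210 - 3*131/10 = 210 - 393/10 = 1707/10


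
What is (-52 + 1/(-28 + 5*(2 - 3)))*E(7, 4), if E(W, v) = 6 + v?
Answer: -17170/33 ≈ -520.30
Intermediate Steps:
(-52 + 1/(-28 + 5*(2 - 3)))*E(7, 4) = (-52 + 1/(-28 + 5*(2 - 3)))*(6 + 4) = (-52 + 1/(-28 + 5*(-1)))*10 = (-52 + 1/(-28 - 5))*10 = (-52 + 1/(-33))*10 = (-52 - 1/33)*10 = -1717/33*10 = -17170/33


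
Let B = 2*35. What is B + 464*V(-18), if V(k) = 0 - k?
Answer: 8422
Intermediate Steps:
V(k) = -k
B = 70
B + 464*V(-18) = 70 + 464*(-1*(-18)) = 70 + 464*18 = 70 + 8352 = 8422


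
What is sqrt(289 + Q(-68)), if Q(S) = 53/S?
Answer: sqrt(333183)/34 ≈ 16.977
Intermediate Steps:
sqrt(289 + Q(-68)) = sqrt(289 + 53/(-68)) = sqrt(289 + 53*(-1/68)) = sqrt(289 - 53/68) = sqrt(19599/68) = sqrt(333183)/34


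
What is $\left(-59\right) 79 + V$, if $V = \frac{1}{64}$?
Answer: $- \frac{298303}{64} \approx -4661.0$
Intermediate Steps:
$V = \frac{1}{64} \approx 0.015625$
$\left(-59\right) 79 + V = \left(-59\right) 79 + \frac{1}{64} = -4661 + \frac{1}{64} = - \frac{298303}{64}$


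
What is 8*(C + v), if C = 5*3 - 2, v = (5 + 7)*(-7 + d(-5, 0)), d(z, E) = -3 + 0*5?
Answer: -856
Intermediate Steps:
d(z, E) = -3 (d(z, E) = -3 + 0 = -3)
v = -120 (v = (5 + 7)*(-7 - 3) = 12*(-10) = -120)
C = 13 (C = 15 - 2 = 13)
8*(C + v) = 8*(13 - 120) = 8*(-107) = -856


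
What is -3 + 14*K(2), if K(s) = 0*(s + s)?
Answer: -3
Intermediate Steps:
K(s) = 0 (K(s) = 0*(2*s) = 0)
-3 + 14*K(2) = -3 + 14*0 = -3 + 0 = -3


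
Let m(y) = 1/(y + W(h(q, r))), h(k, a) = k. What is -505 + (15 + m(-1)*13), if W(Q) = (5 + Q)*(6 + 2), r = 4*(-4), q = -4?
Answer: -3417/7 ≈ -488.14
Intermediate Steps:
r = -16
W(Q) = 40 + 8*Q (W(Q) = (5 + Q)*8 = 40 + 8*Q)
m(y) = 1/(8 + y) (m(y) = 1/(y + (40 + 8*(-4))) = 1/(y + (40 - 32)) = 1/(y + 8) = 1/(8 + y))
-505 + (15 + m(-1)*13) = -505 + (15 + 13/(8 - 1)) = -505 + (15 + 13/7) = -505 + 118/7 = -3417/7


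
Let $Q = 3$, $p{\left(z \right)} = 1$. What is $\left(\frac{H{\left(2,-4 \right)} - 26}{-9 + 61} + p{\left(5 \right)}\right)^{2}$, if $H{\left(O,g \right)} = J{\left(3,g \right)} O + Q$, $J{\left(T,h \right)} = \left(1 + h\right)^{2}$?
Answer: $\frac{2209}{2704} \approx 0.81694$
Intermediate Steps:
$H{\left(O,g \right)} = 3 + O \left(1 + g\right)^{2}$ ($H{\left(O,g \right)} = \left(1 + g\right)^{2} O + 3 = O \left(1 + g\right)^{2} + 3 = 3 + O \left(1 + g\right)^{2}$)
$\left(\frac{H{\left(2,-4 \right)} - 26}{-9 + 61} + p{\left(5 \right)}\right)^{2} = \left(\frac{\left(3 + 2 \left(1 - 4\right)^{2}\right) - 26}{-9 + 61} + 1\right)^{2} = \left(\frac{\left(3 + 2 \left(-3\right)^{2}\right) - 26}{52} + 1\right)^{2} = \left(\left(\left(3 + 2 \cdot 9\right) - 26\right) \frac{1}{52} + 1\right)^{2} = \left(\left(\left(3 + 18\right) - 26\right) \frac{1}{52} + 1\right)^{2} = \left(\left(21 - 26\right) \frac{1}{52} + 1\right)^{2} = \left(\left(-5\right) \frac{1}{52} + 1\right)^{2} = \left(- \frac{5}{52} + 1\right)^{2} = \left(\frac{47}{52}\right)^{2} = \frac{2209}{2704}$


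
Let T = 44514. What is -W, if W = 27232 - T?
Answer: 17282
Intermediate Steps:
W = -17282 (W = 27232 - 1*44514 = 27232 - 44514 = -17282)
-W = -1*(-17282) = 17282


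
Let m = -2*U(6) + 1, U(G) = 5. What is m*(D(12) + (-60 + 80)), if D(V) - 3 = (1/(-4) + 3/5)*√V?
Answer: -207 - 63*√3/10 ≈ -217.91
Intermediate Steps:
D(V) = 3 + 7*√V/20 (D(V) = 3 + (1/(-4) + 3/5)*√V = 3 + (1*(-¼) + 3*(⅕))*√V = 3 + (-¼ + ⅗)*√V = 3 + 7*√V/20)
m = -9 (m = -2*5 + 1 = -10 + 1 = -9)
m*(D(12) + (-60 + 80)) = -9*((3 + 7*√12/20) + (-60 + 80)) = -9*((3 + 7*(2*√3)/20) + 20) = -9*((3 + 7*√3/10) + 20) = -9*(23 + 7*√3/10) = -207 - 63*√3/10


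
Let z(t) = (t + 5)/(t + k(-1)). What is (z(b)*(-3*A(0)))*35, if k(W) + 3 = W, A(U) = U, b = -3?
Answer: 0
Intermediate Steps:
k(W) = -3 + W
z(t) = (5 + t)/(-4 + t) (z(t) = (t + 5)/(t + (-3 - 1)) = (5 + t)/(t - 4) = (5 + t)/(-4 + t))
(z(b)*(-3*A(0)))*35 = (((5 - 3)/(-4 - 3))*(-3*0))*35 = ((2/(-7))*0)*35 = (-⅐*2*0)*35 = -2/7*0*35 = 0*35 = 0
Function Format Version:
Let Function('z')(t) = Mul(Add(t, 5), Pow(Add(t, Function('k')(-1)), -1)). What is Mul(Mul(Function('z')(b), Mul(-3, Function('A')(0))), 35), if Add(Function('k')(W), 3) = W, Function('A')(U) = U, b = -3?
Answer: 0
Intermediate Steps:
Function('k')(W) = Add(-3, W)
Function('z')(t) = Mul(Pow(Add(-4, t), -1), Add(5, t)) (Function('z')(t) = Mul(Add(t, 5), Pow(Add(t, Add(-3, -1)), -1)) = Mul(Add(5, t), Pow(Add(t, -4), -1)) = Mul(Add(5, t), Pow(Add(-4, t), -1)) = Mul(Pow(Add(-4, t), -1), Add(5, t)))
Mul(Mul(Function('z')(b), Mul(-3, Function('A')(0))), 35) = Mul(Mul(Mul(Pow(Add(-4, -3), -1), Add(5, -3)), Mul(-3, 0)), 35) = Mul(Mul(Mul(Pow(-7, -1), 2), 0), 35) = Mul(Mul(Mul(Rational(-1, 7), 2), 0), 35) = Mul(Mul(Rational(-2, 7), 0), 35) = Mul(0, 35) = 0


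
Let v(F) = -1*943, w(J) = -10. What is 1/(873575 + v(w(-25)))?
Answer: 1/872632 ≈ 1.1460e-6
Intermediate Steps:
v(F) = -943
1/(873575 + v(w(-25))) = 1/(873575 - 943) = 1/872632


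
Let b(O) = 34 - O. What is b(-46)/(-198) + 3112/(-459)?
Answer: -36272/5049 ≈ -7.1840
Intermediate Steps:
b(-46)/(-198) + 3112/(-459) = (34 - 1*(-46))/(-198) + 3112/(-459) = (34 + 46)*(-1/198) + 3112*(-1/459) = 80*(-1/198) - 3112/459 = -40/99 - 3112/459 = -36272/5049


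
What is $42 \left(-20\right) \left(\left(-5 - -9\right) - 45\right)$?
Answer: $34440$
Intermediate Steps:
$42 \left(-20\right) \left(\left(-5 - -9\right) - 45\right) = - 840 \left(\left(-5 + 9\right) - 45\right) = - 840 \left(4 - 45\right) = \left(-840\right) \left(-41\right) = 34440$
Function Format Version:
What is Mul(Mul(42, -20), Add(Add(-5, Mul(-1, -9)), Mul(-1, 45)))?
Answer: 34440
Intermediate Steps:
Mul(Mul(42, -20), Add(Add(-5, Mul(-1, -9)), Mul(-1, 45))) = Mul(-840, Add(Add(-5, 9), -45)) = Mul(-840, Add(4, -45)) = Mul(-840, -41) = 34440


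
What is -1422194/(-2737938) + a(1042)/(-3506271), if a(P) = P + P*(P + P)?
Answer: -160294063681/1599992101533 ≈ -0.10018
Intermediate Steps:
a(P) = P + 2*P**2 (a(P) = P + P*(2*P) = P + 2*P**2)
-1422194/(-2737938) + a(1042)/(-3506271) = -1422194/(-2737938) + (1042*(1 + 2*1042))/(-3506271) = -1422194*(-1/2737938) + (1042*(1 + 2084))*(-1/3506271) = 711097/1368969 + (1042*2085)*(-1/3506271) = 711097/1368969 + 2172570*(-1/3506271) = 711097/1368969 - 724190/1168757 = -160294063681/1599992101533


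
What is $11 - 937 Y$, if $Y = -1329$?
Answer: $1245284$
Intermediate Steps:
$11 - 937 Y = 11 - -1245273 = 11 + 1245273 = 1245284$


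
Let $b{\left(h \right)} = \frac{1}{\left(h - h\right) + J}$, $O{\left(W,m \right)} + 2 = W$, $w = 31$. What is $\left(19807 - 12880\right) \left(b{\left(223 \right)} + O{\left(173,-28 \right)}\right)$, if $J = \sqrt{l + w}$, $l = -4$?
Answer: $1184517 + \frac{2309 \sqrt{3}}{3} \approx 1.1859 \cdot 10^{6}$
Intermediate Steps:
$O{\left(W,m \right)} = -2 + W$
$J = 3 \sqrt{3}$ ($J = \sqrt{-4 + 31} = \sqrt{27} = 3 \sqrt{3} \approx 5.1962$)
$b{\left(h \right)} = \frac{\sqrt{3}}{9}$ ($b{\left(h \right)} = \frac{1}{\left(h - h\right) + 3 \sqrt{3}} = \frac{1}{0 + 3 \sqrt{3}} = \frac{1}{3 \sqrt{3}} = \frac{\sqrt{3}}{9}$)
$\left(19807 - 12880\right) \left(b{\left(223 \right)} + O{\left(173,-28 \right)}\right) = \left(19807 - 12880\right) \left(\frac{\sqrt{3}}{9} + \left(-2 + 173\right)\right) = \left(19807 - 12880\right) \left(\frac{\sqrt{3}}{9} + 171\right) = \left(19807 - 12880\right) \left(171 + \frac{\sqrt{3}}{9}\right) = 6927 \left(171 + \frac{\sqrt{3}}{9}\right) = 1184517 + \frac{2309 \sqrt{3}}{3}$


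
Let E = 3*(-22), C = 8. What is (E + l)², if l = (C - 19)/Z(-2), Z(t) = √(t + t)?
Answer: 17303/4 - 726*I ≈ 4325.8 - 726.0*I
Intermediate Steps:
Z(t) = √2*√t (Z(t) = √(2*t) = √2*√t)
E = -66
l = 11*I/2 (l = (8 - 19)/((√2*√(-2))) = -11*(-I/2) = -(-11)*I/2 = 11*I/2 ≈ 5.5*I)
(E + l)² = (-66 + 11*I/2)²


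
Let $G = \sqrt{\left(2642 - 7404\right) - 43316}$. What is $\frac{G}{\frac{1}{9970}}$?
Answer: $29910 i \sqrt{5342} \approx 2.1861 \cdot 10^{6} i$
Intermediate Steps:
$G = 3 i \sqrt{5342}$ ($G = \sqrt{\left(2642 - 7404\right) - 43316} = \sqrt{-4762 - 43316} = \sqrt{-48078} = 3 i \sqrt{5342} \approx 219.27 i$)
$\frac{G}{\frac{1}{9970}} = \frac{3 i \sqrt{5342}}{\frac{1}{9970}} = 3 i \sqrt{5342} \frac{1}{\frac{1}{9970}} = 3 i \sqrt{5342} \cdot 9970 = 29910 i \sqrt{5342}$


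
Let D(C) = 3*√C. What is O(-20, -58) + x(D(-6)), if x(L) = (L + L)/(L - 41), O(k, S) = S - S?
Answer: 6*√6/(3*√6 + 41*I) ≈ 0.062248 - 0.34731*I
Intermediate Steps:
O(k, S) = 0
x(L) = 2*L/(-41 + L) (x(L) = (2*L)/(-41 + L) = 2*L/(-41 + L))
O(-20, -58) + x(D(-6)) = 0 + 2*(3*√(-6))/(-41 + 3*√(-6)) = 0 + 2*(3*(I*√6))/(-41 + 3*(I*√6)) = 0 + 2*(3*I*√6)/(-41 + 3*I*√6) = 0 + 6*I*√6/(-41 + 3*I*√6) = 6*I*√6/(-41 + 3*I*√6)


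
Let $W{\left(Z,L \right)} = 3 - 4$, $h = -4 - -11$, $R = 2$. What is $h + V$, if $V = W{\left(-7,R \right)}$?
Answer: $6$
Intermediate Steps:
$h = 7$ ($h = -4 + 11 = 7$)
$W{\left(Z,L \right)} = -1$ ($W{\left(Z,L \right)} = 3 - 4 = -1$)
$V = -1$
$h + V = 7 - 1 = 6$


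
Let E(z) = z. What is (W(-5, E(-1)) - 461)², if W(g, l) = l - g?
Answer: 208849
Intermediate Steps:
(W(-5, E(-1)) - 461)² = ((-1 - 1*(-5)) - 461)² = ((-1 + 5) - 461)² = (4 - 461)² = (-457)² = 208849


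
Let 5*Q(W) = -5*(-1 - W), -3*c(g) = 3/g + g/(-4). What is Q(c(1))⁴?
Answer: 1/20736 ≈ 4.8225e-5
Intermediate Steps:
c(g) = -1/g + g/12 (c(g) = -(3/g + g/(-4))/3 = -(3/g + g*(-¼))/3 = -(3/g - g/4)/3 = -1/g + g/12)
Q(W) = 1 + W (Q(W) = (-5*(-1 - W))/5 = (5 + 5*W)/5 = 1 + W)
Q(c(1))⁴ = (1 + (-1/1 + (1/12)*1))⁴ = (1 + (-1*1 + 1/12))⁴ = (1 + (-1 + 1/12))⁴ = (1 - 11/12)⁴ = (1/12)⁴ = 1/20736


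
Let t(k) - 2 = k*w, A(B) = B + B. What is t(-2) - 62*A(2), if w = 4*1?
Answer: -254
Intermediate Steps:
A(B) = 2*B
w = 4
t(k) = 2 + 4*k (t(k) = 2 + k*4 = 2 + 4*k)
t(-2) - 62*A(2) = (2 + 4*(-2)) - 124*2 = (2 - 8) - 62*4 = -6 - 248 = -254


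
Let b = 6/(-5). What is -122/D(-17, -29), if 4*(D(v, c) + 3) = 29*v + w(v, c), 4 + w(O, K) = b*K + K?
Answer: 610/629 ≈ 0.96979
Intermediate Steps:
b = -6/5 (b = 6*(-⅕) = -6/5 ≈ -1.2000)
w(O, K) = -4 - K/5 (w(O, K) = -4 + (-6*K/5 + K) = -4 - K/5)
D(v, c) = -4 - c/20 + 29*v/4 (D(v, c) = -3 + (29*v + (-4 - c/5))/4 = -3 + (-4 + 29*v - c/5)/4 = -3 + (-1 - c/20 + 29*v/4) = -4 - c/20 + 29*v/4)
-122/D(-17, -29) = -122/(-4 - 1/20*(-29) + (29/4)*(-17)) = -122/(-4 + 29/20 - 493/4) = -122/(-629/5) = -122*(-5/629) = 610/629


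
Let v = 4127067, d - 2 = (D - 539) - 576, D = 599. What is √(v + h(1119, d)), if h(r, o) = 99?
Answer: 3*√458574 ≈ 2031.5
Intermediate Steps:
d = -514 (d = 2 + ((599 - 539) - 576) = 2 + (60 - 576) = 2 - 516 = -514)
√(v + h(1119, d)) = √(4127067 + 99) = √4127166 = 3*√458574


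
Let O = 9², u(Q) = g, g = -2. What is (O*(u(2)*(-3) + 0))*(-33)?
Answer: -16038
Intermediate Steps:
u(Q) = -2
O = 81
(O*(u(2)*(-3) + 0))*(-33) = (81*(-2*(-3) + 0))*(-33) = (81*(6 + 0))*(-33) = (81*6)*(-33) = 486*(-33) = -16038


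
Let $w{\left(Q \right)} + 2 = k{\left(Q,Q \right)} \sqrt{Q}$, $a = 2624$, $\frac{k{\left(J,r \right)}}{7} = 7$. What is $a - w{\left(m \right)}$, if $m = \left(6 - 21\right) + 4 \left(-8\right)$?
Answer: $2626 - 49 i \sqrt{47} \approx 2626.0 - 335.93 i$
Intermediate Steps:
$k{\left(J,r \right)} = 49$ ($k{\left(J,r \right)} = 7 \cdot 7 = 49$)
$m = -47$ ($m = -15 - 32 = -47$)
$w{\left(Q \right)} = -2 + 49 \sqrt{Q}$
$a - w{\left(m \right)} = 2624 - \left(-2 + 49 \sqrt{-47}\right) = 2624 - \left(-2 + 49 i \sqrt{47}\right) = 2624 + \left(2 - 49 i \sqrt{47}\right) = 2626 - 49 i \sqrt{47}$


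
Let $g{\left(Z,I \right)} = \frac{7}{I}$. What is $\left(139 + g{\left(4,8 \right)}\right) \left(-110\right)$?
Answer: $- \frac{61545}{4} \approx -15386.0$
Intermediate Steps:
$\left(139 + g{\left(4,8 \right)}\right) \left(-110\right) = \left(139 + \frac{7}{8}\right) \left(-110\right) = \frac{1119}{8} \left(-110\right) = - \frac{61545}{4}$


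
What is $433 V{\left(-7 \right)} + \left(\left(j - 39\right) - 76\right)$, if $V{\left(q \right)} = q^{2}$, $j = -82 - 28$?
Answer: $20992$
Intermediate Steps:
$j = -110$
$433 V{\left(-7 \right)} + \left(\left(j - 39\right) - 76\right) = 433 \left(-7\right)^{2} - 225 = 433 \cdot 49 - 225 = 21217 - 225 = 20992$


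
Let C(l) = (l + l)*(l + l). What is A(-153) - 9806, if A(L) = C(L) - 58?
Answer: 83772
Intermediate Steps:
C(l) = 4*l**2 (C(l) = (2*l)*(2*l) = 4*l**2)
A(L) = -58 + 4*L**2 (A(L) = 4*L**2 - 58 = -58 + 4*L**2)
A(-153) - 9806 = (-58 + 4*(-153)**2) - 9806 = (-58 + 4*23409) - 9806 = (-58 + 93636) - 9806 = 93578 - 9806 = 83772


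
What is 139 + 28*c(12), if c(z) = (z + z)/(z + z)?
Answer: 167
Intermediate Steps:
c(z) = 1 (c(z) = (2*z)/((2*z)) = (2*z)*(1/(2*z)) = 1)
139 + 28*c(12) = 139 + 28*1 = 139 + 28 = 167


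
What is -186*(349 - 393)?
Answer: 8184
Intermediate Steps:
-186*(349 - 393) = -186*(-44) = 8184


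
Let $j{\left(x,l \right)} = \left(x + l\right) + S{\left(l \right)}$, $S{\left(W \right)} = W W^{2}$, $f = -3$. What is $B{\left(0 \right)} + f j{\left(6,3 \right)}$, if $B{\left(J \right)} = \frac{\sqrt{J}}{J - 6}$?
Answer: $-108$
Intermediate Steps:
$S{\left(W \right)} = W^{3}$
$j{\left(x,l \right)} = l + x + l^{3}$ ($j{\left(x,l \right)} = \left(x + l\right) + l^{3} = \left(l + x\right) + l^{3} = l + x + l^{3}$)
$B{\left(J \right)} = \frac{\sqrt{J}}{-6 + J}$
$B{\left(0 \right)} + f j{\left(6,3 \right)} = \frac{\sqrt{0}}{-6 + 0} - 3 \left(3 + 6 + 3^{3}\right) = \frac{0}{-6} - 3 \left(3 + 6 + 27\right) = 0 \left(- \frac{1}{6}\right) - 108 = 0 - 108 = -108$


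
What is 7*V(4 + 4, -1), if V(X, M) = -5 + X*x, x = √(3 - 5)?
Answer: -35 + 56*I*√2 ≈ -35.0 + 79.196*I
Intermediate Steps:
x = I*√2 (x = √(-2) = I*√2 ≈ 1.4142*I)
V(X, M) = -5 + I*X*√2 (V(X, M) = -5 + X*(I*√2) = -5 + I*X*√2)
7*V(4 + 4, -1) = 7*(-5 + I*(4 + 4)*√2) = 7*(-5 + I*8*√2) = 7*(-5 + 8*I*√2) = -35 + 56*I*√2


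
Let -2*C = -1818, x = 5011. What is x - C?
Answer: 4102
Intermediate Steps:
C = 909 (C = -1/2*(-1818) = 909)
x - C = 5011 - 1*909 = 5011 - 909 = 4102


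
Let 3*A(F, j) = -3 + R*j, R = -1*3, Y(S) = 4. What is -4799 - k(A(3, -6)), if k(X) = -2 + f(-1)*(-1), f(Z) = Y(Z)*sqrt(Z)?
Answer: -4797 + 4*I ≈ -4797.0 + 4.0*I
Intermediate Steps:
R = -3
f(Z) = 4*sqrt(Z)
A(F, j) = -1 - j (A(F, j) = (-3 - 3*j)/3 = -1 - j)
k(X) = -2 - 4*I (k(X) = -2 + (4*sqrt(-1))*(-1) = -2 + (4*I)*(-1) = -2 - 4*I)
-4799 - k(A(3, -6)) = -4799 - (-2 - 4*I) = -4799 + (2 + 4*I) = -4797 + 4*I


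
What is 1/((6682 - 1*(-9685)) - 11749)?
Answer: 1/4618 ≈ 0.00021654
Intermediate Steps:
1/((6682 - 1*(-9685)) - 11749) = 1/((6682 + 9685) - 11749) = 1/(16367 - 11749) = 1/4618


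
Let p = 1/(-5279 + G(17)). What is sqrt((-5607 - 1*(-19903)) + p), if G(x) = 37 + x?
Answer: sqrt(15611589191)/1045 ≈ 119.57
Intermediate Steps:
p = -1/5225 (p = 1/(-5279 + (37 + 17)) = 1/(-5279 + 54) = 1/(-5225) = -1/5225 ≈ -0.00019139)
sqrt((-5607 - 1*(-19903)) + p) = sqrt((-5607 - 1*(-19903)) - 1/5225) = sqrt((-5607 + 19903) - 1/5225) = sqrt(14296 - 1/5225) = sqrt(74696599/5225) = sqrt(15611589191)/1045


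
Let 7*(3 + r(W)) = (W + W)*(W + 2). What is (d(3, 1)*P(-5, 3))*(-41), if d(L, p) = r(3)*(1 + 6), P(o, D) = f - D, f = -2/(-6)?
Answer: 984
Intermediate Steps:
f = ⅓ (f = -2*(-⅙) = ⅓ ≈ 0.33333)
r(W) = -3 + 2*W*(2 + W)/7 (r(W) = -3 + ((W + W)*(W + 2))/7 = -3 + ((2*W)*(2 + W))/7 = -3 + (2*W*(2 + W))/7 = -3 + 2*W*(2 + W)/7)
P(o, D) = ⅓ - D
d(L, p) = 9 (d(L, p) = (-3 + (2/7)*3² + (4/7)*3)*(1 + 6) = (-3 + (2/7)*9 + 12/7)*7 = (-3 + 18/7 + 12/7)*7 = (9/7)*7 = 9)
(d(3, 1)*P(-5, 3))*(-41) = (9*(⅓ - 1*3))*(-41) = (9*(⅓ - 3))*(-41) = (9*(-8/3))*(-41) = -24*(-41) = 984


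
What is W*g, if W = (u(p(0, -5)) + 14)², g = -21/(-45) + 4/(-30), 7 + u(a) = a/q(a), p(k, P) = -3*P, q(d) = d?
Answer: 64/3 ≈ 21.333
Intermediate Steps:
u(a) = -6 (u(a) = -7 + a/a = -7 + 1 = -6)
g = ⅓ (g = -21*(-1/45) + 4*(-1/30) = 7/15 - 2/15 = ⅓ ≈ 0.33333)
W = 64 (W = (-6 + 14)² = 8² = 64)
W*g = 64*(⅓) = 64/3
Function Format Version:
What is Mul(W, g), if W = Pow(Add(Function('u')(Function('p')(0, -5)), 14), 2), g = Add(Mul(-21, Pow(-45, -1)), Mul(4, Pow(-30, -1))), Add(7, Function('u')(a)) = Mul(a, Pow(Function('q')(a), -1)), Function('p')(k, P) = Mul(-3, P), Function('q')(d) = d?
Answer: Rational(64, 3) ≈ 21.333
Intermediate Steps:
Function('u')(a) = -6 (Function('u')(a) = Add(-7, Mul(a, Pow(a, -1))) = Add(-7, 1) = -6)
g = Rational(1, 3) (g = Add(Mul(-21, Rational(-1, 45)), Mul(4, Rational(-1, 30))) = Add(Rational(7, 15), Rational(-2, 15)) = Rational(1, 3) ≈ 0.33333)
W = 64 (W = Pow(Add(-6, 14), 2) = Pow(8, 2) = 64)
Mul(W, g) = Mul(64, Rational(1, 3)) = Rational(64, 3)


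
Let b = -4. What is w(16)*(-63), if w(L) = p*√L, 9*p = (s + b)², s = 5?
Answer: -28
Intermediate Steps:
p = ⅑ (p = (5 - 4)²/9 = (⅑)*1² = (⅑)*1 = ⅑ ≈ 0.11111)
w(L) = √L/9
w(16)*(-63) = (√16/9)*(-63) = ((⅑)*4)*(-63) = (4/9)*(-63) = -28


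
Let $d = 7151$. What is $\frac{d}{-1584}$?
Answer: $- \frac{7151}{1584} \approx -4.5145$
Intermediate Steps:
$\frac{d}{-1584} = \frac{7151}{-1584} = 7151 \left(- \frac{1}{1584}\right) = - \frac{7151}{1584}$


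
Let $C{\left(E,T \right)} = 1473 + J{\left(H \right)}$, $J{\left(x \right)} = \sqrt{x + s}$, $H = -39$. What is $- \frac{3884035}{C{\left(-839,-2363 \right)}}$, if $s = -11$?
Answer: $- \frac{5721183555}{2169779} + \frac{19420175 i \sqrt{2}}{2169779} \approx -2636.8 + 12.658 i$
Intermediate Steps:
$J{\left(x \right)} = \sqrt{-11 + x}$ ($J{\left(x \right)} = \sqrt{x - 11} = \sqrt{-11 + x}$)
$C{\left(E,T \right)} = 1473 + 5 i \sqrt{2}$ ($C{\left(E,T \right)} = 1473 + \sqrt{-11 - 39} = 1473 + \sqrt{-50} = 1473 + 5 i \sqrt{2}$)
$- \frac{3884035}{C{\left(-839,-2363 \right)}} = - \frac{3884035}{1473 + 5 i \sqrt{2}}$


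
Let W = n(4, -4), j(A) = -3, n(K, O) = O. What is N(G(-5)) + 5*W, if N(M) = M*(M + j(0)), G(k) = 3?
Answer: -20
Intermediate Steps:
W = -4
N(M) = M*(-3 + M) (N(M) = M*(M - 3) = M*(-3 + M))
N(G(-5)) + 5*W = 3*(-3 + 3) + 5*(-4) = 3*0 - 20 = 0 - 20 = -20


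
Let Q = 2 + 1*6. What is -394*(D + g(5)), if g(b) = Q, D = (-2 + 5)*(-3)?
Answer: 394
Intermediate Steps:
Q = 8 (Q = 2 + 6 = 8)
D = -9 (D = 3*(-3) = -9)
g(b) = 8
-394*(D + g(5)) = -394*(-9 + 8) = -394*(-1) = 394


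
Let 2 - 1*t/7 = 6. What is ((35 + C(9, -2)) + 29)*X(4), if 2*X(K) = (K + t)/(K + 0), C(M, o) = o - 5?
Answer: -171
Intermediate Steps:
t = -28 (t = 14 - 7*6 = 14 - 42 = -28)
C(M, o) = -5 + o
X(K) = (-28 + K)/(2*K) (X(K) = ((K - 28)/(K + 0))/2 = ((-28 + K)/K)/2 = (-28 + K)/(2*K))
((35 + C(9, -2)) + 29)*X(4) = ((35 + (-5 - 2)) + 29)*((1/2)*(-28 + 4)/4) = ((35 - 7) + 29)*((1/2)*(1/4)*(-24)) = (28 + 29)*(-3) = 57*(-3) = -171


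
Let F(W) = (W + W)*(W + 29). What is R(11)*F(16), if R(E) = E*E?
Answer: 174240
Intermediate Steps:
R(E) = E²
F(W) = 2*W*(29 + W) (F(W) = (2*W)*(29 + W) = 2*W*(29 + W))
R(11)*F(16) = 11²*(2*16*(29 + 16)) = 121*(2*16*45) = 121*1440 = 174240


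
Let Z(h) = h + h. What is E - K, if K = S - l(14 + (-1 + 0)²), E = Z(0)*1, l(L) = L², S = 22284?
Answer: -22059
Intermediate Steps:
Z(h) = 2*h
E = 0 (E = (2*0)*1 = 0*1 = 0)
K = 22059 (K = 22284 - (14 + (-1 + 0)²)² = 22284 - (14 + (-1)²)² = 22284 - (14 + 1)² = 22284 - 1*15² = 22284 - 1*225 = 22284 - 225 = 22059)
E - K = 0 - 1*22059 = 0 - 22059 = -22059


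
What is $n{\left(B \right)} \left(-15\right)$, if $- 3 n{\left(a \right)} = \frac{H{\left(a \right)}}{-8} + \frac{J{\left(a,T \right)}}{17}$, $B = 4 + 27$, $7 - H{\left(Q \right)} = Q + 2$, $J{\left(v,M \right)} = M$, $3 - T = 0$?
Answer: $\frac{1165}{68} \approx 17.132$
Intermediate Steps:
$T = 3$ ($T = 3 - 0 = 3 + 0 = 3$)
$H{\left(Q \right)} = 5 - Q$ ($H{\left(Q \right)} = 7 - \left(Q + 2\right) = 7 - \left(2 + Q\right) = 5 - Q$)
$B = 31$
$n{\left(a \right)} = \frac{61}{408} - \frac{a}{24}$ ($n{\left(a \right)} = - \frac{\frac{5 - a}{-8} + \frac{3}{17}}{3} = - \frac{\left(5 - a\right) \left(- \frac{1}{8}\right) + 3 \cdot \frac{1}{17}}{3} = - \frac{\left(- \frac{5}{8} + \frac{a}{8}\right) + \frac{3}{17}}{3} = - \frac{- \frac{61}{136} + \frac{a}{8}}{3} = \frac{61}{408} - \frac{a}{24}$)
$n{\left(B \right)} \left(-15\right) = \left(\frac{61}{408} - \frac{31}{24}\right) \left(-15\right) = \left(- \frac{233}{204}\right) \left(-15\right) = \frac{1165}{68}$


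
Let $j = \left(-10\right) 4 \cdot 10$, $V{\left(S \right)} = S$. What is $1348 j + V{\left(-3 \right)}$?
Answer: $-539203$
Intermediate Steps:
$j = -400$ ($j = \left(-40\right) 10 = -400$)
$1348 j + V{\left(-3 \right)} = 1348 \left(-400\right) - 3 = -539200 - 3 = -539203$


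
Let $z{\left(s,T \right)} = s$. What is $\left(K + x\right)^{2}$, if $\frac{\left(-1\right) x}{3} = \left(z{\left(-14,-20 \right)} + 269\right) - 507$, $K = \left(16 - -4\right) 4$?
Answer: $698896$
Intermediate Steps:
$K = 80$ ($K = \left(16 + 4\right) 4 = 20 \cdot 4 = 80$)
$x = 756$ ($x = - 3 \left(\left(-14 + 269\right) - 507\right) = - 3 \left(255 - 507\right) = \left(-3\right) \left(-252\right) = 756$)
$\left(K + x\right)^{2} = \left(80 + 756\right)^{2} = 836^{2} = 698896$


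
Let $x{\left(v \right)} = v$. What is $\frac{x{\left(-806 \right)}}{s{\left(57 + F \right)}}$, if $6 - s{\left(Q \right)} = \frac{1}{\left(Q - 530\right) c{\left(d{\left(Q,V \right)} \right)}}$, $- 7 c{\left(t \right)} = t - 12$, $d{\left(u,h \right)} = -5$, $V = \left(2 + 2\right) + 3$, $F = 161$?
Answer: $- \frac{4275024}{31831} \approx -134.3$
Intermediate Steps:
$V = 7$ ($V = 4 + 3 = 7$)
$c{\left(t \right)} = \frac{12}{7} - \frac{t}{7}$ ($c{\left(t \right)} = - \frac{t - 12}{7} = - \frac{-12 + t}{7} = \frac{12}{7} - \frac{t}{7}$)
$s{\left(Q \right)} = 6 - \frac{7}{17 \left(-530 + Q\right)}$ ($s{\left(Q \right)} = 6 - \frac{1}{\left(Q - 530\right) \left(\frac{12}{7} - - \frac{5}{7}\right)} = 6 - \frac{1}{\left(-530 + Q\right) \left(\frac{12}{7} + \frac{5}{7}\right)} = 6 - \frac{1}{\left(-530 + Q\right) \frac{17}{7}} = 6 - \frac{1}{-530 + Q} \frac{7}{17} = 6 - \frac{7}{17 \left(-530 + Q\right)}$)
$\frac{x{\left(-806 \right)}}{s{\left(57 + F \right)}} = - \frac{806}{\frac{1}{17} \frac{1}{-530 + \left(57 + 161\right)} \left(-54067 + 102 \left(57 + 161\right)\right)} = - \frac{806}{\frac{1}{17} \frac{1}{-530 + 218} \left(-54067 + 102 \cdot 218\right)} = - \frac{806}{\frac{1}{17} \frac{1}{-312} \left(-54067 + 22236\right)} = - \frac{806}{\frac{1}{17} \left(- \frac{1}{312}\right) \left(-31831\right)} = - \frac{806}{\frac{31831}{5304}} = \left(-806\right) \frac{5304}{31831} = - \frac{4275024}{31831}$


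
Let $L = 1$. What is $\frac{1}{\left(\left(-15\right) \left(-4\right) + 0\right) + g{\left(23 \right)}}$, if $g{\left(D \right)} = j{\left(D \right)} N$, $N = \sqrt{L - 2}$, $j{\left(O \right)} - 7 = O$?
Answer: $\frac{1}{75} - \frac{i}{150} \approx 0.013333 - 0.0066667 i$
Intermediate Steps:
$j{\left(O \right)} = 7 + O$
$N = i$ ($N = \sqrt{1 - 2} = \sqrt{-1} = i \approx 1.0 i$)
$g{\left(D \right)} = i \left(7 + D\right)$ ($g{\left(D \right)} = \left(7 + D\right) i = i \left(7 + D\right)$)
$\frac{1}{\left(\left(-15\right) \left(-4\right) + 0\right) + g{\left(23 \right)}} = \frac{1}{\left(\left(-15\right) \left(-4\right) + 0\right) + i \left(7 + 23\right)} = \frac{1}{\left(60 + 0\right) + i 30} = \frac{1}{60 + 30 i} = \frac{60 - 30 i}{4500}$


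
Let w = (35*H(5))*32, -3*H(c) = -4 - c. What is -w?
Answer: -3360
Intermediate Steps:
H(c) = 4/3 + c/3 (H(c) = -(-4 - c)/3 = 4/3 + c/3)
w = 3360 (w = (35*(4/3 + (⅓)*5))*32 = (35*(4/3 + 5/3))*32 = (35*3)*32 = 105*32 = 3360)
-w = -1*3360 = -3360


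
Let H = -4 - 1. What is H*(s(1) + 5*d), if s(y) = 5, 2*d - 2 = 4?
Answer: -100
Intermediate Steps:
d = 3 (d = 1 + (½)*4 = 1 + 2 = 3)
H = -5
H*(s(1) + 5*d) = -5*(5 + 5*3) = -5*(5 + 15) = -5*20 = -100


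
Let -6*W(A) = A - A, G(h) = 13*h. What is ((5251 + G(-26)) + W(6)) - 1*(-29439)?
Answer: 34352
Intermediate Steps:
W(A) = 0 (W(A) = -(A - A)/6 = -⅙*0 = 0)
((5251 + G(-26)) + W(6)) - 1*(-29439) = ((5251 + 13*(-26)) + 0) - 1*(-29439) = ((5251 - 338) + 0) + 29439 = (4913 + 0) + 29439 = 4913 + 29439 = 34352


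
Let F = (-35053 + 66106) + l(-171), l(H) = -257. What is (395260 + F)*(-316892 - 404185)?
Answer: -307219182312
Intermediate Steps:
F = 30796 (F = (-35053 + 66106) - 257 = 31053 - 257 = 30796)
(395260 + F)*(-316892 - 404185) = (395260 + 30796)*(-316892 - 404185) = 426056*(-721077) = -307219182312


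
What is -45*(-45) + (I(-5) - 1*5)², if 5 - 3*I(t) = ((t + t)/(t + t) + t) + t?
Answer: 18226/9 ≈ 2025.1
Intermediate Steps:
I(t) = 4/3 - 2*t/3 (I(t) = 5/3 - (((t + t)/(t + t) + t) + t)/3 = 5/3 - (((2*t)/((2*t)) + t) + t)/3 = 5/3 - (((2*t)*(1/(2*t)) + t) + t)/3 = 5/3 - ((1 + t) + t)/3 = 5/3 - (1 + 2*t)/3 = 5/3 + (-⅓ - 2*t/3) = 4/3 - 2*t/3)
-45*(-45) + (I(-5) - 1*5)² = -45*(-45) + ((4/3 - ⅔*(-5)) - 1*5)² = 2025 + ((4/3 + 10/3) - 5)² = 2025 + (14/3 - 5)² = 2025 + (-⅓)² = 2025 + ⅑ = 18226/9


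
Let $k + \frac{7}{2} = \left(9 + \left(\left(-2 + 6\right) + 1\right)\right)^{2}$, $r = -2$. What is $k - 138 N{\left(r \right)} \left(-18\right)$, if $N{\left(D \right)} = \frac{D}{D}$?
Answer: $\frac{5353}{2} \approx 2676.5$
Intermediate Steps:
$N{\left(D \right)} = 1$
$k = \frac{385}{2}$ ($k = - \frac{7}{2} + \left(9 + \left(\left(-2 + 6\right) + 1\right)\right)^{2} = - \frac{7}{2} + \left(9 + \left(4 + 1\right)\right)^{2} = - \frac{7}{2} + \left(9 + 5\right)^{2} = - \frac{7}{2} + 14^{2} = - \frac{7}{2} + 196 = \frac{385}{2} \approx 192.5$)
$k - 138 N{\left(r \right)} \left(-18\right) = \frac{385}{2} - 138 \cdot 1 \left(-18\right) = \frac{385}{2} - -2484 = \frac{385}{2} + 2484 = \frac{5353}{2}$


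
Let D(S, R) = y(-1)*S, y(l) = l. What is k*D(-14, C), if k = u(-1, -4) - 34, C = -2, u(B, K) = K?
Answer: -532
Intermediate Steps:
D(S, R) = -S
k = -38 (k = -4 - 34 = -38)
k*D(-14, C) = -(-38)*(-14) = -38*14 = -532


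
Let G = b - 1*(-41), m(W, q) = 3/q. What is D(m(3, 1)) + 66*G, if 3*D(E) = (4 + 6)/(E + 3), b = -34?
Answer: 4163/9 ≈ 462.56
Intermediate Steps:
G = 7 (G = -34 - 1*(-41) = -34 + 41 = 7)
D(E) = 10/(3*(3 + E)) (D(E) = ((4 + 6)/(E + 3))/3 = (10/(3 + E))/3 = 10/(3*(3 + E)))
D(m(3, 1)) + 66*G = 10/(3*(3 + 3/1)) + 66*7 = 10/(3*(3 + 3*1)) + 462 = 10/(3*(3 + 3)) + 462 = (10/3)/6 + 462 = (10/3)*(1/6) + 462 = 5/9 + 462 = 4163/9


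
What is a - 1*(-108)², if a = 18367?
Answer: 6703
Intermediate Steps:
a - 1*(-108)² = 18367 - 1*(-108)² = 18367 - 1*11664 = 18367 - 11664 = 6703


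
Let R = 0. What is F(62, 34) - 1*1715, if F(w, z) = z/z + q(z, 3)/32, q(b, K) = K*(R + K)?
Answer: -54839/32 ≈ -1713.7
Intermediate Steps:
q(b, K) = K² (q(b, K) = K*(0 + K) = K*K = K²)
F(w, z) = 41/32 (F(w, z) = z/z + 3²/32 = 1 + 9*(1/32) = 1 + 9/32 = 41/32)
F(62, 34) - 1*1715 = 41/32 - 1*1715 = 41/32 - 1715 = -54839/32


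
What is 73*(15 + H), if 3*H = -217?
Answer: -12556/3 ≈ -4185.3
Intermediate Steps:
H = -217/3 (H = (⅓)*(-217) = -217/3 ≈ -72.333)
73*(15 + H) = 73*(15 - 217/3) = 73*(-172/3) = -12556/3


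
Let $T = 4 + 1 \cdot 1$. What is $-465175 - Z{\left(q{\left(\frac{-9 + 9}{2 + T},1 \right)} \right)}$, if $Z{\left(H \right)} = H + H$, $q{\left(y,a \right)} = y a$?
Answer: $-465175$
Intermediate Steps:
$T = 5$ ($T = 4 + 1 = 5$)
$q{\left(y,a \right)} = a y$
$Z{\left(H \right)} = 2 H$
$-465175 - Z{\left(q{\left(\frac{-9 + 9}{2 + T},1 \right)} \right)} = -465175 - 2 \cdot 1 \frac{-9 + 9}{2 + 5} = -465175 - 2 \cdot 1 \cdot \frac{0}{7} = -465175 - 2 \cdot 1 \cdot 0 \cdot \frac{1}{7} = -465175 - 2 \cdot 1 \cdot 0 = -465175 - 2 \cdot 0 = -465175 - 0 = -465175 + 0 = -465175$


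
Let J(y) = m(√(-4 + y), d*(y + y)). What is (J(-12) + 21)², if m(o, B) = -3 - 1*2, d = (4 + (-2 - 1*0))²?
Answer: 256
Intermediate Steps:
d = 4 (d = (4 + (-2 + 0))² = (4 - 2)² = 2² = 4)
m(o, B) = -5 (m(o, B) = -3 - 2 = -5)
J(y) = -5
(J(-12) + 21)² = (-5 + 21)² = 16² = 256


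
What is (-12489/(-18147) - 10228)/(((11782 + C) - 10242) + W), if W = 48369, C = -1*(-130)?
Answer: -2689783/13160257 ≈ -0.20439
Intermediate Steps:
C = 130
(-12489/(-18147) - 10228)/(((11782 + C) - 10242) + W) = (-12489/(-18147) - 10228)/(((11782 + 130) - 10242) + 48369) = (-12489*(-1/18147) - 10228)/((11912 - 10242) + 48369) = (181/263 - 10228)/(1670 + 48369) = -2689783/263/50039 = -2689783/263*1/50039 = -2689783/13160257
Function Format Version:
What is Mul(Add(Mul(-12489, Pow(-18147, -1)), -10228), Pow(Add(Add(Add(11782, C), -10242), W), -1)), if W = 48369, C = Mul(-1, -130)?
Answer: Rational(-2689783, 13160257) ≈ -0.20439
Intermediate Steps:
C = 130
Mul(Add(Mul(-12489, Pow(-18147, -1)), -10228), Pow(Add(Add(Add(11782, C), -10242), W), -1)) = Mul(Add(Mul(-12489, Pow(-18147, -1)), -10228), Pow(Add(Add(Add(11782, 130), -10242), 48369), -1)) = Mul(Add(Mul(-12489, Rational(-1, 18147)), -10228), Pow(Add(Add(11912, -10242), 48369), -1)) = Mul(Add(Rational(181, 263), -10228), Pow(Add(1670, 48369), -1)) = Mul(Rational(-2689783, 263), Pow(50039, -1)) = Mul(Rational(-2689783, 263), Rational(1, 50039)) = Rational(-2689783, 13160257)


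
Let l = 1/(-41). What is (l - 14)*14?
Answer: -8050/41 ≈ -196.34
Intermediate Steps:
l = -1/41 ≈ -0.024390
(l - 14)*14 = (-1/41 - 14)*14 = -575/41*14 = -8050/41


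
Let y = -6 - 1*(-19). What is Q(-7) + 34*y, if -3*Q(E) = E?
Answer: 1333/3 ≈ 444.33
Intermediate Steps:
Q(E) = -E/3
y = 13 (y = -6 + 19 = 13)
Q(-7) + 34*y = -⅓*(-7) + 34*13 = 7/3 + 442 = 1333/3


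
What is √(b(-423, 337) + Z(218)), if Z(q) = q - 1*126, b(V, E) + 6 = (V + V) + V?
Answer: 13*I*√7 ≈ 34.395*I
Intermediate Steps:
b(V, E) = -6 + 3*V (b(V, E) = -6 + ((V + V) + V) = -6 + (2*V + V) = -6 + 3*V)
Z(q) = -126 + q (Z(q) = q - 126 = -126 + q)
√(b(-423, 337) + Z(218)) = √((-6 + 3*(-423)) + (-126 + 218)) = √((-6 - 1269) + 92) = √(-1275 + 92) = √(-1183) = 13*I*√7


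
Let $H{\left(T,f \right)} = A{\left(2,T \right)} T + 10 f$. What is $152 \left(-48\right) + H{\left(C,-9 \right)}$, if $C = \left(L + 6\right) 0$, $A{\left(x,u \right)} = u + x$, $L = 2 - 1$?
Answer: $-7386$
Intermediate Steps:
$L = 1$
$C = 0$ ($C = \left(1 + 6\right) 0 = 7 \cdot 0 = 0$)
$H{\left(T,f \right)} = 10 f + T \left(2 + T\right)$ ($H{\left(T,f \right)} = \left(T + 2\right) T + 10 f = \left(2 + T\right) T + 10 f = T \left(2 + T\right) + 10 f = 10 f + T \left(2 + T\right)$)
$152 \left(-48\right) + H{\left(C,-9 \right)} = 152 \left(-48\right) + \left(10 \left(-9\right) + 0 \left(2 + 0\right)\right) = -7296 + \left(-90 + 0 \cdot 2\right) = -7296 + \left(-90 + 0\right) = -7296 - 90 = -7386$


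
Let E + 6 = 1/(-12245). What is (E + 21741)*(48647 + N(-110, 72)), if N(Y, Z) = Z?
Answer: 12966321860206/12245 ≈ 1.0589e+9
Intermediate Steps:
E = -73471/12245 (E = -6 + 1/(-12245) = -6 - 1/12245 = -73471/12245 ≈ -6.0001)
(E + 21741)*(48647 + N(-110, 72)) = (-73471/12245 + 21741)*(48647 + 72) = (266145074/12245)*48719 = 12966321860206/12245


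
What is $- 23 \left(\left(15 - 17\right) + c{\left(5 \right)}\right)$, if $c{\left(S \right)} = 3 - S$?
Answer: $92$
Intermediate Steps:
$- 23 \left(\left(15 - 17\right) + c{\left(5 \right)}\right) = - 23 \left(\left(15 - 17\right) + \left(3 - 5\right)\right) = - 23 \left(-2 - 2\right) = \left(-23\right) \left(-4\right) = 92$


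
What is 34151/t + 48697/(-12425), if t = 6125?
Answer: 720326/434875 ≈ 1.6564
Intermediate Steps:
34151/t + 48697/(-12425) = 34151/6125 + 48697/(-12425) = 34151*(1/6125) + 48697*(-1/12425) = 34151/6125 - 48697/12425 = 720326/434875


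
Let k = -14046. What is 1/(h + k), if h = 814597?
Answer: 1/800551 ≈ 1.2491e-6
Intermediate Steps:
1/(h + k) = 1/(814597 - 14046) = 1/800551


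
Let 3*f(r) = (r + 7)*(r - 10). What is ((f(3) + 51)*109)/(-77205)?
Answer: -9047/231615 ≈ -0.039061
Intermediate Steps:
f(r) = (-10 + r)*(7 + r)/3 (f(r) = ((r + 7)*(r - 10))/3 = ((7 + r)*(-10 + r))/3 = ((-10 + r)*(7 + r))/3 = (-10 + r)*(7 + r)/3)
((f(3) + 51)*109)/(-77205) = (((-70/3 - 1*3 + (⅓)*3²) + 51)*109)/(-77205) = (((-70/3 - 3 + (⅓)*9) + 51)*109)*(-1/77205) = (((-70/3 - 3 + 3) + 51)*109)*(-1/77205) = ((-70/3 + 51)*109)*(-1/77205) = ((83/3)*109)*(-1/77205) = (9047/3)*(-1/77205) = -9047/231615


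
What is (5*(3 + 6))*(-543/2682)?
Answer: -2715/298 ≈ -9.1107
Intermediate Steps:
(5*(3 + 6))*(-543/2682) = (5*9)*(-543*1/2682) = 45*(-181/894) = -2715/298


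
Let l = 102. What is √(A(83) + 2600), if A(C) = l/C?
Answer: √17919866/83 ≈ 51.002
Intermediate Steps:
A(C) = 102/C
√(A(83) + 2600) = √(102/83 + 2600) = √(215902/83) = √17919866/83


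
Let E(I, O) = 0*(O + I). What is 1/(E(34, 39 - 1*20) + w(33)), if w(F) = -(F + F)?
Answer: -1/66 ≈ -0.015152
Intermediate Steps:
E(I, O) = 0 (E(I, O) = 0*(I + O) = 0)
w(F) = -2*F
1/(E(34, 39 - 1*20) + w(33)) = 1/(0 - 2*33) = 1/(0 - 66) = 1/(-66) = -1/66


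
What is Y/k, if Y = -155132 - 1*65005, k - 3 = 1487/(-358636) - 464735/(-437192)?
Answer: -8628973609221336/159099741823 ≈ -54236.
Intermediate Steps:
k = 159099741823/39198197528 (k = 3 + (1487/(-358636) - 464735/(-437192)) = 3 + (1487*(-1/358636) - 464735*(-1/437192)) = 3 + (-1487/358636 + 464735/437192) = 3 + 41505149239/39198197528 = 159099741823/39198197528 ≈ 4.0589)
Y = -220137 (Y = -155132 - 65005 = -220137)
Y/k = -220137/159099741823/39198197528 = -220137*39198197528/159099741823 = -8628973609221336/159099741823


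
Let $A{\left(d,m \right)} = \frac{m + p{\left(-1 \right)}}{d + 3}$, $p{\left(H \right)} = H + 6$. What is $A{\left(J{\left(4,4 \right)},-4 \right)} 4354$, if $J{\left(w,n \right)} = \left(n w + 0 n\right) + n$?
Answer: $\frac{4354}{23} \approx 189.3$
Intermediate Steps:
$p{\left(H \right)} = 6 + H$
$J{\left(w,n \right)} = n + n w$ ($J{\left(w,n \right)} = \left(n w + 0\right) + n = n w + n = n + n w$)
$A{\left(d,m \right)} = \frac{5 + m}{3 + d}$ ($A{\left(d,m \right)} = \frac{m + \left(6 - 1\right)}{d + 3} = \frac{m + 5}{3 + d} = \frac{5 + m}{3 + d}$)
$A{\left(J{\left(4,4 \right)},-4 \right)} 4354 = \frac{5 - 4}{3 + 4 \left(1 + 4\right)} 4354 = \frac{1}{3 + 4 \cdot 5} \cdot 1 \cdot 4354 = \frac{1}{3 + 20} \cdot 1 \cdot 4354 = \frac{1}{23} \cdot 1 \cdot 4354 = \frac{1}{23} \cdot 4354 = \frac{4354}{23}$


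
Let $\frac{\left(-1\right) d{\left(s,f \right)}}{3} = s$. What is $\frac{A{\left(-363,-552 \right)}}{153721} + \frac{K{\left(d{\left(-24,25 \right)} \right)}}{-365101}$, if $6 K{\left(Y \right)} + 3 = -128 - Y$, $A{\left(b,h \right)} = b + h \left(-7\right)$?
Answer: $\frac{7700516969}{336742144926} \approx 0.022868$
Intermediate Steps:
$A{\left(b,h \right)} = b - 7 h$
$d{\left(s,f \right)} = - 3 s$
$K{\left(Y \right)} = - \frac{131}{6} - \frac{Y}{6}$ ($K{\left(Y \right)} = - \frac{1}{2} + \frac{-128 - Y}{6} = - \frac{1}{2} - \left(\frac{64}{3} + \frac{Y}{6}\right) = - \frac{131}{6} - \frac{Y}{6}$)
$\frac{A{\left(-363,-552 \right)}}{153721} + \frac{K{\left(d{\left(-24,25 \right)} \right)}}{-365101} = \frac{-363 - -3864}{153721} + \frac{- \frac{131}{6} - \frac{\left(-3\right) \left(-24\right)}{6}}{-365101} = \left(-363 + 3864\right) \frac{1}{153721} + \left(- \frac{131}{6} - 12\right) \left(- \frac{1}{365101}\right) = 3501 \cdot \frac{1}{153721} + \left(- \frac{131}{6} - 12\right) \left(- \frac{1}{365101}\right) = \frac{3501}{153721} - - \frac{203}{2190606} = \frac{3501}{153721} + \frac{203}{2190606} = \frac{7700516969}{336742144926}$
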